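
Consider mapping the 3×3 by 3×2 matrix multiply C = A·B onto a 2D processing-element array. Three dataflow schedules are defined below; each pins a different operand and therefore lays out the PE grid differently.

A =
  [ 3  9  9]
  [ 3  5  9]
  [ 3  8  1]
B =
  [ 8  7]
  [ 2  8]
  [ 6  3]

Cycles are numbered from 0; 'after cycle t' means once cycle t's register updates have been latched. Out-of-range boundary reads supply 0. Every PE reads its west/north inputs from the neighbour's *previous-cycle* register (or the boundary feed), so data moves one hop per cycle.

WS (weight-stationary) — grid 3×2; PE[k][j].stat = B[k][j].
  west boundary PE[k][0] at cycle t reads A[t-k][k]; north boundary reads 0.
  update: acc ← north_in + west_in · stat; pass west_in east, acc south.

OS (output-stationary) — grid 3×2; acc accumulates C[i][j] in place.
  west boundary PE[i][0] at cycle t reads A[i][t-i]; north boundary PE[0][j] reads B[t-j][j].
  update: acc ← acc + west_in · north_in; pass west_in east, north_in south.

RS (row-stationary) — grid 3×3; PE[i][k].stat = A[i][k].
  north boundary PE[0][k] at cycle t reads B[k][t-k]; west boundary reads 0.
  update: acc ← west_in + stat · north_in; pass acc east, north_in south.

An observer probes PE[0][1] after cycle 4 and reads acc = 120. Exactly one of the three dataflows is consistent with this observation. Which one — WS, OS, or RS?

WS (3×2 grid), PE[0][1]:
  step 0 · PE0,1: acc=0; fwd→0 fwd↓0
  step 1 · PE0,1: acc=21; fwd→3 fwd↓21
  step 2 · PE0,1: acc=21; fwd→3 fwd↓21
  step 3 · PE0,1: acc=21; fwd→3 fwd↓21
  step 4 · PE0,1: acc=0; fwd→0 fwd↓0
OS (3×2 grid), PE[0][1]:
  step 0 · PE0,1: acc=0; fwd→0 fwd↓0
  step 1 · PE0,1: acc=21; fwd→3 fwd↓7
  step 2 · PE0,1: acc=93; fwd→9 fwd↓8
  step 3 · PE0,1: acc=120; fwd→9 fwd↓3
  step 4 · PE0,1: acc=120; fwd→0 fwd↓0
RS (3×3 grid), PE[0][1]:
  step 0 · PE0,1: acc=0; fwd→0 fwd↓0
  step 1 · PE0,1: acc=42; fwd→42 fwd↓2
  step 2 · PE0,1: acc=93; fwd→93 fwd↓8
  step 3 · PE0,1: acc=0; fwd→0 fwd↓0
  step 4 · PE0,1: acc=0; fwd→0 fwd↓0

dataflow = OS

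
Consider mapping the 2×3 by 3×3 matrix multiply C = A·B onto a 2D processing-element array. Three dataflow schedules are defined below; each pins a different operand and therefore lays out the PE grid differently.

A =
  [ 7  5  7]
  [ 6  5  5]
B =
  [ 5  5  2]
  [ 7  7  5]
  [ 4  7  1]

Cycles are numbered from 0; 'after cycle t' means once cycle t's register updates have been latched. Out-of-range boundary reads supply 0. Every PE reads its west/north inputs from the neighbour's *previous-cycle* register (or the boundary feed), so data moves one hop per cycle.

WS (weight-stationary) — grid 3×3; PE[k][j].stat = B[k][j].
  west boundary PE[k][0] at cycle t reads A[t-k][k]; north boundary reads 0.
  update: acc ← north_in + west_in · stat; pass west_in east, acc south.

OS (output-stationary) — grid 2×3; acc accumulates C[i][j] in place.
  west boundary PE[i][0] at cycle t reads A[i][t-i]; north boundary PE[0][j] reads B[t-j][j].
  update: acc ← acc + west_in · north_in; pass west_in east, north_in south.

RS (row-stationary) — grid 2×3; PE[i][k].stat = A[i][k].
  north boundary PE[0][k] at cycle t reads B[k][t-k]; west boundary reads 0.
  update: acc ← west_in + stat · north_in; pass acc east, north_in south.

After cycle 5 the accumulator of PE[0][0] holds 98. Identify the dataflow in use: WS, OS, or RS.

dataflow = OS

WS [3×3] PE[0][0] across cycles:
  @0  [0,0]  acc 35  |  →7  ↓35
  @1  [0,0]  acc 30  |  →6  ↓30
  @2  [0,0]  acc 0  |  →0  ↓0
  @3  [0,0]  acc 0  |  →0  ↓0
  @4  [0,0]  acc 0  |  →0  ↓0
  @5  [0,0]  acc 0  |  →0  ↓0
OS [2×3] PE[0][0] across cycles:
  @0  [0,0]  acc 35  |  →7  ↓5
  @1  [0,0]  acc 70  |  →5  ↓7
  @2  [0,0]  acc 98  |  →7  ↓4
  @3  [0,0]  acc 98  |  →0  ↓0
  @4  [0,0]  acc 98  |  →0  ↓0
  @5  [0,0]  acc 98  |  →0  ↓0
RS [2×3] PE[0][0] across cycles:
  @0  [0,0]  acc 35  |  →35  ↓5
  @1  [0,0]  acc 35  |  →35  ↓5
  @2  [0,0]  acc 14  |  →14  ↓2
  @3  [0,0]  acc 0  |  →0  ↓0
  @4  [0,0]  acc 0  |  →0  ↓0
  @5  [0,0]  acc 0  |  →0  ↓0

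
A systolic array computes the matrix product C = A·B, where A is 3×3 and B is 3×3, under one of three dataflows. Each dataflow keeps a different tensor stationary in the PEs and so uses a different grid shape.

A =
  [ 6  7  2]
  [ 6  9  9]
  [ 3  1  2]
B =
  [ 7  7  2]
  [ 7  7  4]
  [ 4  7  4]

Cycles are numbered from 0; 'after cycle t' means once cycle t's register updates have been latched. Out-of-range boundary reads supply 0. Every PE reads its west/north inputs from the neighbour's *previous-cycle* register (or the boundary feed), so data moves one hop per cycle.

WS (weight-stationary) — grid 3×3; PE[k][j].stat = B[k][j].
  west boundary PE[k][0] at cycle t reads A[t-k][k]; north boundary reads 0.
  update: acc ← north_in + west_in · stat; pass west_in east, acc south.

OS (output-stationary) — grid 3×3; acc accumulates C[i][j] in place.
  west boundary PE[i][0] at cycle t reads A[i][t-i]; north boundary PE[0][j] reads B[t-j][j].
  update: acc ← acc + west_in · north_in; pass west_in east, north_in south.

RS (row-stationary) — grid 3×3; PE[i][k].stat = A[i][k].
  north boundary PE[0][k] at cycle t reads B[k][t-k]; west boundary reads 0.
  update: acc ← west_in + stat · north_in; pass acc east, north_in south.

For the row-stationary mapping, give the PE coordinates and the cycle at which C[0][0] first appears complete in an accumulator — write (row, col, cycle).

RS: C[0][0] accumulates in PE[0][2]:
  after 0 — PE[0][2] acc=0, pass-E 0, pass-S 0
  after 1 — PE[0][2] acc=0, pass-E 0, pass-S 0
  after 2 — PE[0][2] acc=99, pass-E 99, pass-S 4

(row, col, cycle) = (0, 2, 2)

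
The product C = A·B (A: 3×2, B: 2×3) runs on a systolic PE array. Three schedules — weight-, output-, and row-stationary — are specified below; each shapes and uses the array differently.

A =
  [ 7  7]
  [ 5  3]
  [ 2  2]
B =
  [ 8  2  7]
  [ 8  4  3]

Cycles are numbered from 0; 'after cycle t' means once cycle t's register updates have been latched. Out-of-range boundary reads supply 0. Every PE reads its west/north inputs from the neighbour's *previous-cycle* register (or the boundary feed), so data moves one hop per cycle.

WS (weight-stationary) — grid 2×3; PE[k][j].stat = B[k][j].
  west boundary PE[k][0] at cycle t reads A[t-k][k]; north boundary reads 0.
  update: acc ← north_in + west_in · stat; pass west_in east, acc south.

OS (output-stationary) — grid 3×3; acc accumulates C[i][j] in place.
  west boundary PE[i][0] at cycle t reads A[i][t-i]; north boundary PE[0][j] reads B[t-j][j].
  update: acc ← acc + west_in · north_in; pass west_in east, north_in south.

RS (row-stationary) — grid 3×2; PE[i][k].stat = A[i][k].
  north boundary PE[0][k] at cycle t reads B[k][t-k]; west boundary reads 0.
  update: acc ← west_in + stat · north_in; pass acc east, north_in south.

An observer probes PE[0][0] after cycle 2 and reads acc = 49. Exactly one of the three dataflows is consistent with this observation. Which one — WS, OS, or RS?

dataflow = RS

— WS: 2×3; PE[0][0] trace:
  0: (0,0).acc=56  regs=<7,56>
  1: (0,0).acc=40  regs=<5,40>
  2: (0,0).acc=16  regs=<2,16>
— OS: 3×3; PE[0][0] trace:
  0: (0,0).acc=56  regs=<7,8>
  1: (0,0).acc=112  regs=<7,8>
  2: (0,0).acc=112  regs=<0,0>
— RS: 3×2; PE[0][0] trace:
  0: (0,0).acc=56  regs=<56,8>
  1: (0,0).acc=14  regs=<14,2>
  2: (0,0).acc=49  regs=<49,7>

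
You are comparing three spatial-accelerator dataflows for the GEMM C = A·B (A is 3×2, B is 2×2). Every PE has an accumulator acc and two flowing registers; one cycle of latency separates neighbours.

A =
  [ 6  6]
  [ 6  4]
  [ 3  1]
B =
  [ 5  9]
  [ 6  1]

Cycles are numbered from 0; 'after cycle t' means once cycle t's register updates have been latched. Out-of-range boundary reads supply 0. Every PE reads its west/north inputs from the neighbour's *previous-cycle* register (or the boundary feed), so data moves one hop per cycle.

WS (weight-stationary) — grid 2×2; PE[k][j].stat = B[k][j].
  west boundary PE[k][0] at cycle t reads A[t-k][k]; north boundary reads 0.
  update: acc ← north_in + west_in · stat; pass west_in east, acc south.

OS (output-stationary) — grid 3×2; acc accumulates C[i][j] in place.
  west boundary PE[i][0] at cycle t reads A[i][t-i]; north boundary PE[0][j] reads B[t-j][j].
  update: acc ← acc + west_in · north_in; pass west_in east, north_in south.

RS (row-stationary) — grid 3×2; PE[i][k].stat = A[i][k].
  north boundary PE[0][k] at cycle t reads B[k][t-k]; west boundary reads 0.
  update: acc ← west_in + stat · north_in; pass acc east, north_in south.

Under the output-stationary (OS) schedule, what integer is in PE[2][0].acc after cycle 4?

PE[2][0].acc = 21

OS on a 3×2 grid — tracing PE[2][0] and its feeders:
  c0 r1c0: 0 / 0 / 0
  c0 r2c0: 0 / 0 / 0
  c1 r1c0: 30 / 6 / 5
  c1 r2c0: 0 / 0 / 0
  c2 r1c0: 54 / 4 / 6
  c2 r2c0: 15 / 3 / 5
  c3 r1c0: 54 / 0 / 0
  c3 r2c0: 21 / 1 / 6
  c4 r1c0: 54 / 0 / 0
  c4 r2c0: 21 / 0 / 0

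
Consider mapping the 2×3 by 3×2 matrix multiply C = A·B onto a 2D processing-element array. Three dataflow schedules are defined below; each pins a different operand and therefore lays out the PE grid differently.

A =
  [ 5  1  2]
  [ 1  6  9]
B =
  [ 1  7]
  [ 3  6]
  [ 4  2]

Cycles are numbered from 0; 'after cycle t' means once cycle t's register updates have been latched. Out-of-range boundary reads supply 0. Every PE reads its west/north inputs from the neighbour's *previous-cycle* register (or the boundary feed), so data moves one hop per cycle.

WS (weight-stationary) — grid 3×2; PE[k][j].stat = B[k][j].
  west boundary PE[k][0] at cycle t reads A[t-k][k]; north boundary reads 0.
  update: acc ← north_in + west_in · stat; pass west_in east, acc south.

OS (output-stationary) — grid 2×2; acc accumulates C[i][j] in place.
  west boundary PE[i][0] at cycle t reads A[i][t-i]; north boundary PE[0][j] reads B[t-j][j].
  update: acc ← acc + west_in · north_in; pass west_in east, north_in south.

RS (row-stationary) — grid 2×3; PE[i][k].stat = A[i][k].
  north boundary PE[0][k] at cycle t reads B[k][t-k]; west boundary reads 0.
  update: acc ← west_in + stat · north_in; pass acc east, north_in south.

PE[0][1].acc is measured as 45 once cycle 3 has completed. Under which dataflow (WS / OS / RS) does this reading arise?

WS [3×2] PE[0][1] across cycles:
  @0  [0,1]  acc 0  |  →0  ↓0
  @1  [0,1]  acc 35  |  →5  ↓35
  @2  [0,1]  acc 7  |  →1  ↓7
  @3  [0,1]  acc 0  |  →0  ↓0
OS [2×2] PE[0][1] across cycles:
  @0  [0,1]  acc 0  |  →0  ↓0
  @1  [0,1]  acc 35  |  →5  ↓7
  @2  [0,1]  acc 41  |  →1  ↓6
  @3  [0,1]  acc 45  |  →2  ↓2
RS [2×3] PE[0][1] across cycles:
  @0  [0,1]  acc 0  |  →0  ↓0
  @1  [0,1]  acc 8  |  →8  ↓3
  @2  [0,1]  acc 41  |  →41  ↓6
  @3  [0,1]  acc 0  |  →0  ↓0

dataflow = OS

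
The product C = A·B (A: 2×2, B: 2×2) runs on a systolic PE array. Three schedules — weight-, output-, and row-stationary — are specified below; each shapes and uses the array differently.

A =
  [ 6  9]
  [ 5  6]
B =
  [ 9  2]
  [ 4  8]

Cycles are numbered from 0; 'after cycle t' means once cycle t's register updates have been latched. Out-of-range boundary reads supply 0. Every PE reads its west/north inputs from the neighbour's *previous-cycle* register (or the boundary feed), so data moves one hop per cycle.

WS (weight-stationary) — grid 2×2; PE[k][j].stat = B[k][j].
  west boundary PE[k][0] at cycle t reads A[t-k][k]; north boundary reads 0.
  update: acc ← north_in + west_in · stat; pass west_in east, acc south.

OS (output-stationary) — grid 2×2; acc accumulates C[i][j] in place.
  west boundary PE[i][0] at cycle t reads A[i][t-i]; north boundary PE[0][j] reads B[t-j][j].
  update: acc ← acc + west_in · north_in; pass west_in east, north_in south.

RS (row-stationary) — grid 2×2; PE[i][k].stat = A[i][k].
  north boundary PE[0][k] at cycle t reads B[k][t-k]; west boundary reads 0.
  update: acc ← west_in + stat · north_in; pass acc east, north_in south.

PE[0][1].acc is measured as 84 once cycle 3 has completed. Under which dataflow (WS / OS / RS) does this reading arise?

dataflow = OS

WS (2×2 grid), PE[0][1]:
  0: (0,1).acc=0  regs=<0,0>
  1: (0,1).acc=12  regs=<6,12>
  2: (0,1).acc=10  regs=<5,10>
  3: (0,1).acc=0  regs=<0,0>
OS (2×2 grid), PE[0][1]:
  0: (0,1).acc=0  regs=<0,0>
  1: (0,1).acc=12  regs=<6,2>
  2: (0,1).acc=84  regs=<9,8>
  3: (0,1).acc=84  regs=<0,0>
RS (2×2 grid), PE[0][1]:
  0: (0,1).acc=0  regs=<0,0>
  1: (0,1).acc=90  regs=<90,4>
  2: (0,1).acc=84  regs=<84,8>
  3: (0,1).acc=0  regs=<0,0>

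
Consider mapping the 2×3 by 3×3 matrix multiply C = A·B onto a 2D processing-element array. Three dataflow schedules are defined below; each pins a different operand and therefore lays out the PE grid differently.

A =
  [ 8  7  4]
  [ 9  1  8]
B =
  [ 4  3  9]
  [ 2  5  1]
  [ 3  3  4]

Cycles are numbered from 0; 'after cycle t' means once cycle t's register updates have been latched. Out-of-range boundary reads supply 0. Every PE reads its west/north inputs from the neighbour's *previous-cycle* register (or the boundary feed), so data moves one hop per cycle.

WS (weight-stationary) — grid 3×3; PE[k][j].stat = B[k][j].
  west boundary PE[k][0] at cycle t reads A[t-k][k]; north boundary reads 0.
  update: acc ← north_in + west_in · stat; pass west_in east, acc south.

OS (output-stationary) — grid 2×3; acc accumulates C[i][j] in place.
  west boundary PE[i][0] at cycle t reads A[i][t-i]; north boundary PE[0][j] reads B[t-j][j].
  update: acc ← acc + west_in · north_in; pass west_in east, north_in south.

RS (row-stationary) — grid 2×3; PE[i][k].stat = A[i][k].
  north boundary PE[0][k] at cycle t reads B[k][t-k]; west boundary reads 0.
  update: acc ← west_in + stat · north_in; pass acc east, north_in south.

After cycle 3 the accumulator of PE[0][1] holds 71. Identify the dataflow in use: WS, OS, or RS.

WS [3×3] PE[0][1] across cycles:
  after 0 — PE[0][1] acc=0, pass-E 0, pass-S 0
  after 1 — PE[0][1] acc=24, pass-E 8, pass-S 24
  after 2 — PE[0][1] acc=27, pass-E 9, pass-S 27
  after 3 — PE[0][1] acc=0, pass-E 0, pass-S 0
OS [2×3] PE[0][1] across cycles:
  after 0 — PE[0][1] acc=0, pass-E 0, pass-S 0
  after 1 — PE[0][1] acc=24, pass-E 8, pass-S 3
  after 2 — PE[0][1] acc=59, pass-E 7, pass-S 5
  after 3 — PE[0][1] acc=71, pass-E 4, pass-S 3
RS [2×3] PE[0][1] across cycles:
  after 0 — PE[0][1] acc=0, pass-E 0, pass-S 0
  after 1 — PE[0][1] acc=46, pass-E 46, pass-S 2
  after 2 — PE[0][1] acc=59, pass-E 59, pass-S 5
  after 3 — PE[0][1] acc=79, pass-E 79, pass-S 1

dataflow = OS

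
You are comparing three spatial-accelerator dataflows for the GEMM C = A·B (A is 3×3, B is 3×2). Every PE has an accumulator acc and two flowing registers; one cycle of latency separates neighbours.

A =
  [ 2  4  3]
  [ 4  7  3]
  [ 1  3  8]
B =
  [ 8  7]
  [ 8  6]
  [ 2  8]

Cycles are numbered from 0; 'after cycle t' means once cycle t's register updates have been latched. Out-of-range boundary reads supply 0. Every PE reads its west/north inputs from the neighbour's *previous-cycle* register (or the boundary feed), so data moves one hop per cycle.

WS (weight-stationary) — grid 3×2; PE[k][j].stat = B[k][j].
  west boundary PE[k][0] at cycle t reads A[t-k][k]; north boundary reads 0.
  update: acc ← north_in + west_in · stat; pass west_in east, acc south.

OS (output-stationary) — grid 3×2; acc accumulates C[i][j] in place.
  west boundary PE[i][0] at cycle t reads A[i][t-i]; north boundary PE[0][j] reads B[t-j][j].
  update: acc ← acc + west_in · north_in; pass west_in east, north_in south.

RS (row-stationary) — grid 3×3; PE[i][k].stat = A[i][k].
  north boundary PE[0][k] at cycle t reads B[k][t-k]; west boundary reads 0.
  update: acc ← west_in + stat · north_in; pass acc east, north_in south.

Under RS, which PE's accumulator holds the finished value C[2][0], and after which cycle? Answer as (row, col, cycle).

Under RS, C[2][0] lands at PE[2][2]:
  @0  [2,2]  acc 0  |  →0  ↓0
  @1  [2,2]  acc 0  |  →0  ↓0
  @2  [2,2]  acc 0  |  →0  ↓0
  @3  [2,2]  acc 0  |  →0  ↓0
  @4  [2,2]  acc 48  |  →48  ↓2

(row, col, cycle) = (2, 2, 4)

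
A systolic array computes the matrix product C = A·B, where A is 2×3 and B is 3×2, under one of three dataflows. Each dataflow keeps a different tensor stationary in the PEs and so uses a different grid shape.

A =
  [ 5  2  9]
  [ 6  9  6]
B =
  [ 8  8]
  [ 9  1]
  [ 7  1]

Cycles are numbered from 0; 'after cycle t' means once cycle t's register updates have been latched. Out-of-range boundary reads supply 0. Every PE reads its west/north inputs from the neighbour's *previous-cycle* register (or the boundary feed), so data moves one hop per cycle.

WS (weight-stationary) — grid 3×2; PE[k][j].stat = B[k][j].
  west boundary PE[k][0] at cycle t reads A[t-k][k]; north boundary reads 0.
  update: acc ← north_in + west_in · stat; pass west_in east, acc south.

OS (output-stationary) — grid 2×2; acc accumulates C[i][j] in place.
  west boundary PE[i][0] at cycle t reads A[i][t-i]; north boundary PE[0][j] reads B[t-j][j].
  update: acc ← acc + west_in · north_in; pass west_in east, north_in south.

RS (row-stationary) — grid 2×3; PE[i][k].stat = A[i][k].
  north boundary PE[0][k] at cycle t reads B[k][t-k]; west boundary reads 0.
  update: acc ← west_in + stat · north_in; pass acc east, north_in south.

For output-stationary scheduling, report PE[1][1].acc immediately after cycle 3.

Tracing OS — 2×2 array, target PE[1][1]:
  after 0 — PE[0][1] acc=0, pass-E 0, pass-S 0
  after 0 — PE[1][0] acc=0, pass-E 0, pass-S 0
  after 0 — PE[1][1] acc=0, pass-E 0, pass-S 0
  after 1 — PE[0][1] acc=40, pass-E 5, pass-S 8
  after 1 — PE[1][0] acc=48, pass-E 6, pass-S 8
  after 1 — PE[1][1] acc=0, pass-E 0, pass-S 0
  after 2 — PE[0][1] acc=42, pass-E 2, pass-S 1
  after 2 — PE[1][0] acc=129, pass-E 9, pass-S 9
  after 2 — PE[1][1] acc=48, pass-E 6, pass-S 8
  after 3 — PE[0][1] acc=51, pass-E 9, pass-S 1
  after 3 — PE[1][0] acc=171, pass-E 6, pass-S 7
  after 3 — PE[1][1] acc=57, pass-E 9, pass-S 1

PE[1][1].acc = 57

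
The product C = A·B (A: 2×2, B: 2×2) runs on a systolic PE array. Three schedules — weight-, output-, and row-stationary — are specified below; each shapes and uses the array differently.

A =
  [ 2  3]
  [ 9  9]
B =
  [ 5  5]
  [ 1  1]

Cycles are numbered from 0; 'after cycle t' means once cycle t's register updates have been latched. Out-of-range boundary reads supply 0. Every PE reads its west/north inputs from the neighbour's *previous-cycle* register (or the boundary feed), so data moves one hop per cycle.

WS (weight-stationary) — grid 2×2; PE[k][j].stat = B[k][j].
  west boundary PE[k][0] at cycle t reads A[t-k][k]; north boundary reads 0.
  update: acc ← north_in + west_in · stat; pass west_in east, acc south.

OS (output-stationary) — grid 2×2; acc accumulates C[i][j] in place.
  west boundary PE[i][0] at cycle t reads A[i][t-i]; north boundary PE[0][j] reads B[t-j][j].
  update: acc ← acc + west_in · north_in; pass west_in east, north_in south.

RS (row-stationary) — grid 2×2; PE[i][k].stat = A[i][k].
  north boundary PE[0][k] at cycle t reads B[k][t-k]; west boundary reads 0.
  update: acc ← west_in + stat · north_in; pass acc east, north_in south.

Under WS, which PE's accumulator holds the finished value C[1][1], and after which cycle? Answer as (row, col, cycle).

WS — PE[1][1] is where C[1][1] collects:
  t=0 PE[1][1]: acc=0 h=0 v=0
  t=1 PE[1][1]: acc=0 h=0 v=0
  t=2 PE[1][1]: acc=13 h=3 v=13
  t=3 PE[1][1]: acc=54 h=9 v=54

(row, col, cycle) = (1, 1, 3)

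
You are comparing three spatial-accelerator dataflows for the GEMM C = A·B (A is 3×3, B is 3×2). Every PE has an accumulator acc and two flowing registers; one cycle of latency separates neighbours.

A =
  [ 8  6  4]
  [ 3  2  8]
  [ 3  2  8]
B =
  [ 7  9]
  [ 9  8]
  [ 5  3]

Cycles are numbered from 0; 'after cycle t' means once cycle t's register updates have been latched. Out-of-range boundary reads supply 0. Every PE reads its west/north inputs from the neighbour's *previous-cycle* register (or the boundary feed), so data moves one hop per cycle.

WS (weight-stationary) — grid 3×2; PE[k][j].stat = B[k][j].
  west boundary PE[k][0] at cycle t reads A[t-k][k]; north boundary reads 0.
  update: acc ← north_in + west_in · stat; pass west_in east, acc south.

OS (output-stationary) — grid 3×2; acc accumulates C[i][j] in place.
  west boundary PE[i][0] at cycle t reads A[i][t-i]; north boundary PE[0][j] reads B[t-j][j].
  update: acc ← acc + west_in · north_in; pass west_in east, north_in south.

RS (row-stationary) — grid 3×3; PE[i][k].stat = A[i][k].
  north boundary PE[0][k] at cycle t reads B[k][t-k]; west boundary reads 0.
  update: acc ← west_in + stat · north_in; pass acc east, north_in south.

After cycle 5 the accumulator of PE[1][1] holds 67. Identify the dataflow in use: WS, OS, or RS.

dataflow = OS

— WS: 3×2; PE[1][1] trace:
  cycle 0: PE[1][1] → acc 0, east 0, south 0
  cycle 1: PE[1][1] → acc 0, east 0, south 0
  cycle 2: PE[1][1] → acc 120, east 6, south 120
  cycle 3: PE[1][1] → acc 43, east 2, south 43
  cycle 4: PE[1][1] → acc 43, east 2, south 43
  cycle 5: PE[1][1] → acc 0, east 0, south 0
— OS: 3×2; PE[1][1] trace:
  cycle 0: PE[1][1] → acc 0, east 0, south 0
  cycle 1: PE[1][1] → acc 0, east 0, south 0
  cycle 2: PE[1][1] → acc 27, east 3, south 9
  cycle 3: PE[1][1] → acc 43, east 2, south 8
  cycle 4: PE[1][1] → acc 67, east 8, south 3
  cycle 5: PE[1][1] → acc 67, east 0, south 0
— RS: 3×3; PE[1][1] trace:
  cycle 0: PE[1][1] → acc 0, east 0, south 0
  cycle 1: PE[1][1] → acc 0, east 0, south 0
  cycle 2: PE[1][1] → acc 39, east 39, south 9
  cycle 3: PE[1][1] → acc 43, east 43, south 8
  cycle 4: PE[1][1] → acc 0, east 0, south 0
  cycle 5: PE[1][1] → acc 0, east 0, south 0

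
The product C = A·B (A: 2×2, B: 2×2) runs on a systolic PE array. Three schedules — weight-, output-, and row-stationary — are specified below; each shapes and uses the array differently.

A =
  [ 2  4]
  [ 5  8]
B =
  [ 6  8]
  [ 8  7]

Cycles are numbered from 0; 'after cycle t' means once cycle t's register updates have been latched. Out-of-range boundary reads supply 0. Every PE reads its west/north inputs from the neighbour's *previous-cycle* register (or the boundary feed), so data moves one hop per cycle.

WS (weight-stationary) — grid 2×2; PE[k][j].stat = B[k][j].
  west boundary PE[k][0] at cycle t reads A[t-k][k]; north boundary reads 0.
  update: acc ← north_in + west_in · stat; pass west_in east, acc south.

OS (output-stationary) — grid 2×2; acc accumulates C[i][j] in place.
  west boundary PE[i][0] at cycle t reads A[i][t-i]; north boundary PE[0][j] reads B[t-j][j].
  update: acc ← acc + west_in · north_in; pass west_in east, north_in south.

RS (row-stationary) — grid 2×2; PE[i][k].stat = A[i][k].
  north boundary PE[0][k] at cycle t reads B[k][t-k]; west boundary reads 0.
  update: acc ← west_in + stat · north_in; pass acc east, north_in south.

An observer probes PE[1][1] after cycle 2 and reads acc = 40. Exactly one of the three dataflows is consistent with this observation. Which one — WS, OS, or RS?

WS [2×2] PE[1][1] across cycles:
  c0 r1c1: 0 / 0 / 0
  c1 r1c1: 0 / 0 / 0
  c2 r1c1: 44 / 4 / 44
OS [2×2] PE[1][1] across cycles:
  c0 r1c1: 0 / 0 / 0
  c1 r1c1: 0 / 0 / 0
  c2 r1c1: 40 / 5 / 8
RS [2×2] PE[1][1] across cycles:
  c0 r1c1: 0 / 0 / 0
  c1 r1c1: 0 / 0 / 0
  c2 r1c1: 94 / 94 / 8

dataflow = OS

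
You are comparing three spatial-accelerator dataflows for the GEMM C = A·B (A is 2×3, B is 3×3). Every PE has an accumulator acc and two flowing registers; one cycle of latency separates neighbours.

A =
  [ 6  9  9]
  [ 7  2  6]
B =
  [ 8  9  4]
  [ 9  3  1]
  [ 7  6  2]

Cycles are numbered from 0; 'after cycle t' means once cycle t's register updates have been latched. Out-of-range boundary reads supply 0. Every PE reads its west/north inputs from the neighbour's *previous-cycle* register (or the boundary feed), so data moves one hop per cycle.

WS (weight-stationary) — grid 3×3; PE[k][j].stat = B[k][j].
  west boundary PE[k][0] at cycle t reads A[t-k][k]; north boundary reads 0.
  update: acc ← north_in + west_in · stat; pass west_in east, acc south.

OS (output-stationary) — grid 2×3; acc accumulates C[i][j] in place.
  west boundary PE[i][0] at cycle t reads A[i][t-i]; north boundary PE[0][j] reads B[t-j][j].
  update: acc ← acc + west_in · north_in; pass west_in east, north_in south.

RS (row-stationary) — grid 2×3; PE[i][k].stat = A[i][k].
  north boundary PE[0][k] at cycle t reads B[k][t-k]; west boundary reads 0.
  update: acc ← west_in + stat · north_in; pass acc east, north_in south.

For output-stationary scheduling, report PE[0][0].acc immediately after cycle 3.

OS on a 2×3 grid — tracing PE[0][0] and its feeders:
  after 0 — PE[0][0] acc=48, pass-E 6, pass-S 8
  after 1 — PE[0][0] acc=129, pass-E 9, pass-S 9
  after 2 — PE[0][0] acc=192, pass-E 9, pass-S 7
  after 3 — PE[0][0] acc=192, pass-E 0, pass-S 0

PE[0][0].acc = 192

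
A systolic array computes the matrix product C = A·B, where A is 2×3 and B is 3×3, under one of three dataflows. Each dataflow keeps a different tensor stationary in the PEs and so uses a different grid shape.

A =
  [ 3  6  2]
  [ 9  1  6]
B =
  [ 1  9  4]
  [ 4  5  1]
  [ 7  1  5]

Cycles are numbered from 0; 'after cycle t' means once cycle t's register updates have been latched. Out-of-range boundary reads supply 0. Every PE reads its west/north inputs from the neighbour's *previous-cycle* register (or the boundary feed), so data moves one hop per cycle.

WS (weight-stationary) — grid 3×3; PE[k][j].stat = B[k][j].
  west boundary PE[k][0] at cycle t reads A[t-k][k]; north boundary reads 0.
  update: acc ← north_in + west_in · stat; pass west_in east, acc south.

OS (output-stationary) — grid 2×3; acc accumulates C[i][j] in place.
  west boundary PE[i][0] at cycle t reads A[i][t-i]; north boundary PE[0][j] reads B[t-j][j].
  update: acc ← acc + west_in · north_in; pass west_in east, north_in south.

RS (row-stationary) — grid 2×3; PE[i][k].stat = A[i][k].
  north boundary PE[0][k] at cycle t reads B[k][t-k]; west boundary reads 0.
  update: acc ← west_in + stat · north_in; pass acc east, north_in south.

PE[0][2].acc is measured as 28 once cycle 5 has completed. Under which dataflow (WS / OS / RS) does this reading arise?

dataflow = OS

Under WS (3×3), PE[0][2]:
  step 0 · PE0,2: acc=0; fwd→0 fwd↓0
  step 1 · PE0,2: acc=0; fwd→0 fwd↓0
  step 2 · PE0,2: acc=12; fwd→3 fwd↓12
  step 3 · PE0,2: acc=36; fwd→9 fwd↓36
  step 4 · PE0,2: acc=0; fwd→0 fwd↓0
  step 5 · PE0,2: acc=0; fwd→0 fwd↓0
Under OS (2×3), PE[0][2]:
  step 0 · PE0,2: acc=0; fwd→0 fwd↓0
  step 1 · PE0,2: acc=0; fwd→0 fwd↓0
  step 2 · PE0,2: acc=12; fwd→3 fwd↓4
  step 3 · PE0,2: acc=18; fwd→6 fwd↓1
  step 4 · PE0,2: acc=28; fwd→2 fwd↓5
  step 5 · PE0,2: acc=28; fwd→0 fwd↓0
Under RS (2×3), PE[0][2]:
  step 0 · PE0,2: acc=0; fwd→0 fwd↓0
  step 1 · PE0,2: acc=0; fwd→0 fwd↓0
  step 2 · PE0,2: acc=41; fwd→41 fwd↓7
  step 3 · PE0,2: acc=59; fwd→59 fwd↓1
  step 4 · PE0,2: acc=28; fwd→28 fwd↓5
  step 5 · PE0,2: acc=0; fwd→0 fwd↓0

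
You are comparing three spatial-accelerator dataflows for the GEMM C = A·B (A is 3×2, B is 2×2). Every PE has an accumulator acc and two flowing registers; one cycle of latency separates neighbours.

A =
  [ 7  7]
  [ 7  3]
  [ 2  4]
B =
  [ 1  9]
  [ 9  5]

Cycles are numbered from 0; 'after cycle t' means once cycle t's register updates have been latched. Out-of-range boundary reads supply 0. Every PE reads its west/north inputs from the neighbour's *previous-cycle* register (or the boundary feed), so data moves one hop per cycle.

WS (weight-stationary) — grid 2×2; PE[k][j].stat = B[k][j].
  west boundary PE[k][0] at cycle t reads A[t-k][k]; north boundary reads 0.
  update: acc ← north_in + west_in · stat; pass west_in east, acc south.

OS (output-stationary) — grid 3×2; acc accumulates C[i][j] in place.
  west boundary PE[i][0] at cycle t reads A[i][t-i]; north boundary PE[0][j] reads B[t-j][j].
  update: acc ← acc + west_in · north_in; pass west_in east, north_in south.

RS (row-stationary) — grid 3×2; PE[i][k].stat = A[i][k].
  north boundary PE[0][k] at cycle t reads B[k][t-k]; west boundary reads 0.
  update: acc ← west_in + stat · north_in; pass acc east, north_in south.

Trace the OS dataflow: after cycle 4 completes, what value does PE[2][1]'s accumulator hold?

OS 3×2: PE[2][1] cycle-by-cycle (with neighbour feeds):
  after 0 — PE[1][1] acc=0, pass-E 0, pass-S 0
  after 0 — PE[2][0] acc=0, pass-E 0, pass-S 0
  after 0 — PE[2][1] acc=0, pass-E 0, pass-S 0
  after 1 — PE[1][1] acc=0, pass-E 0, pass-S 0
  after 1 — PE[2][0] acc=0, pass-E 0, pass-S 0
  after 1 — PE[2][1] acc=0, pass-E 0, pass-S 0
  after 2 — PE[1][1] acc=63, pass-E 7, pass-S 9
  after 2 — PE[2][0] acc=2, pass-E 2, pass-S 1
  after 2 — PE[2][1] acc=0, pass-E 0, pass-S 0
  after 3 — PE[1][1] acc=78, pass-E 3, pass-S 5
  after 3 — PE[2][0] acc=38, pass-E 4, pass-S 9
  after 3 — PE[2][1] acc=18, pass-E 2, pass-S 9
  after 4 — PE[1][1] acc=78, pass-E 0, pass-S 0
  after 4 — PE[2][0] acc=38, pass-E 0, pass-S 0
  after 4 — PE[2][1] acc=38, pass-E 4, pass-S 5

PE[2][1].acc = 38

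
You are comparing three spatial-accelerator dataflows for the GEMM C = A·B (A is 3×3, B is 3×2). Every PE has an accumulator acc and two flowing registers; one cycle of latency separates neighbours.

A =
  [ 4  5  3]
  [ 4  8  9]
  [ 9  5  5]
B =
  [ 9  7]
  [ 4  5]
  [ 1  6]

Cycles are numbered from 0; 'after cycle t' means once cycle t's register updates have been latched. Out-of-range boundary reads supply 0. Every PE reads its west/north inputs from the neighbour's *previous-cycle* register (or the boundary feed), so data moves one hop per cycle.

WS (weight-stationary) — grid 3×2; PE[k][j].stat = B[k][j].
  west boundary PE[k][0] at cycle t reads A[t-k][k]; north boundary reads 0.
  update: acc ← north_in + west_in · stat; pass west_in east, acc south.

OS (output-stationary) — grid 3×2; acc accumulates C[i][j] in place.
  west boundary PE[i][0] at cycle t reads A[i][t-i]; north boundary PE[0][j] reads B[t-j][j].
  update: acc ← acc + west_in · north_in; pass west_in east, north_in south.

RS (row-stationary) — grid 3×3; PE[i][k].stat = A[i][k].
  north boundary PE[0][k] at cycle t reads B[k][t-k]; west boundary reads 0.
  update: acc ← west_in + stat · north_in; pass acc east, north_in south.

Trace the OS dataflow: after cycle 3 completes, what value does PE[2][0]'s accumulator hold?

OS (3×2). Following PE[2][0] plus its west/north inputs:
  after 0 — PE[1][0] acc=0, pass-E 0, pass-S 0
  after 0 — PE[2][0] acc=0, pass-E 0, pass-S 0
  after 1 — PE[1][0] acc=36, pass-E 4, pass-S 9
  after 1 — PE[2][0] acc=0, pass-E 0, pass-S 0
  after 2 — PE[1][0] acc=68, pass-E 8, pass-S 4
  after 2 — PE[2][0] acc=81, pass-E 9, pass-S 9
  after 3 — PE[1][0] acc=77, pass-E 9, pass-S 1
  after 3 — PE[2][0] acc=101, pass-E 5, pass-S 4

PE[2][0].acc = 101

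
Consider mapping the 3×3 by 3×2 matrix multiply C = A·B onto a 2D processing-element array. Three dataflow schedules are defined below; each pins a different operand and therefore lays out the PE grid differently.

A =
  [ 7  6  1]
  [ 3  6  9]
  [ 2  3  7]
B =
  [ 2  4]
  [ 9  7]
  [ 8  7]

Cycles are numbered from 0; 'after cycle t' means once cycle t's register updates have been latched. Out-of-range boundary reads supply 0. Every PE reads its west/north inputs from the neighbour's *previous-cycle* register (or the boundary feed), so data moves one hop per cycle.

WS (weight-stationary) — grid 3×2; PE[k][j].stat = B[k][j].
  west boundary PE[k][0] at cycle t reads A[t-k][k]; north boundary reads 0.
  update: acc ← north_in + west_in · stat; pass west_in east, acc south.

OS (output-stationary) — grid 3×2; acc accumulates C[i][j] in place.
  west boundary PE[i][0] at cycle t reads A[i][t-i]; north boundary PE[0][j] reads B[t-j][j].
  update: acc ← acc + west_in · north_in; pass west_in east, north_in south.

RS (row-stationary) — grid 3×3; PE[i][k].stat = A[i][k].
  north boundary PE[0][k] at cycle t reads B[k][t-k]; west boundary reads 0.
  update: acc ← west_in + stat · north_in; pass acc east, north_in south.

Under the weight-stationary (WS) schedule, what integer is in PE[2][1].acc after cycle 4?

WS (3×2). Following PE[2][1] plus its west/north inputs:
  @0  [1,1]  acc 0  |  →0  ↓0
  @0  [2,0]  acc 0  |  →0  ↓0
  @0  [2,1]  acc 0  |  →0  ↓0
  @1  [1,1]  acc 0  |  →0  ↓0
  @1  [2,0]  acc 0  |  →0  ↓0
  @1  [2,1]  acc 0  |  →0  ↓0
  @2  [1,1]  acc 70  |  →6  ↓70
  @2  [2,0]  acc 76  |  →1  ↓76
  @2  [2,1]  acc 0  |  →0  ↓0
  @3  [1,1]  acc 54  |  →6  ↓54
  @3  [2,0]  acc 132  |  →9  ↓132
  @3  [2,1]  acc 77  |  →1  ↓77
  @4  [1,1]  acc 29  |  →3  ↓29
  @4  [2,0]  acc 87  |  →7  ↓87
  @4  [2,1]  acc 117  |  →9  ↓117

PE[2][1].acc = 117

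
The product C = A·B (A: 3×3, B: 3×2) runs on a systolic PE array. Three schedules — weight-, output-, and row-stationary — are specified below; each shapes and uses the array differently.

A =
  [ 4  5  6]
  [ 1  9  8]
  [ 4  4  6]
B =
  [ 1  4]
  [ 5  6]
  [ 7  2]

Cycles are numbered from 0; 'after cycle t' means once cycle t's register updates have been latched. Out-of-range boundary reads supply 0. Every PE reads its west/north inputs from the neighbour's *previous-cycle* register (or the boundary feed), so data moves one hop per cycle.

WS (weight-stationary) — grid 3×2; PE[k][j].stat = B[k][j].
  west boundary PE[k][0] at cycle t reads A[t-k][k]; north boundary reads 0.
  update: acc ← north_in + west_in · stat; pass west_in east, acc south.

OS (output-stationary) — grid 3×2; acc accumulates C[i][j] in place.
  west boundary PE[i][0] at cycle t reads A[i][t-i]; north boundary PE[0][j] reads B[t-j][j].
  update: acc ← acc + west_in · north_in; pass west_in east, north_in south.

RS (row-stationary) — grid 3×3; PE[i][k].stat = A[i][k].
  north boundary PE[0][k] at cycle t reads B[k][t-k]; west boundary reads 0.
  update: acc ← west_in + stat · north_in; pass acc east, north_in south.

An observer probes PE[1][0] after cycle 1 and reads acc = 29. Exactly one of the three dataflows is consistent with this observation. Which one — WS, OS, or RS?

dataflow = WS

WS [3×2] PE[1][0] across cycles:
  step 0 · PE1,0: acc=0; fwd→0 fwd↓0
  step 1 · PE1,0: acc=29; fwd→5 fwd↓29
OS [3×2] PE[1][0] across cycles:
  step 0 · PE1,0: acc=0; fwd→0 fwd↓0
  step 1 · PE1,0: acc=1; fwd→1 fwd↓1
RS [3×3] PE[1][0] across cycles:
  step 0 · PE1,0: acc=0; fwd→0 fwd↓0
  step 1 · PE1,0: acc=1; fwd→1 fwd↓1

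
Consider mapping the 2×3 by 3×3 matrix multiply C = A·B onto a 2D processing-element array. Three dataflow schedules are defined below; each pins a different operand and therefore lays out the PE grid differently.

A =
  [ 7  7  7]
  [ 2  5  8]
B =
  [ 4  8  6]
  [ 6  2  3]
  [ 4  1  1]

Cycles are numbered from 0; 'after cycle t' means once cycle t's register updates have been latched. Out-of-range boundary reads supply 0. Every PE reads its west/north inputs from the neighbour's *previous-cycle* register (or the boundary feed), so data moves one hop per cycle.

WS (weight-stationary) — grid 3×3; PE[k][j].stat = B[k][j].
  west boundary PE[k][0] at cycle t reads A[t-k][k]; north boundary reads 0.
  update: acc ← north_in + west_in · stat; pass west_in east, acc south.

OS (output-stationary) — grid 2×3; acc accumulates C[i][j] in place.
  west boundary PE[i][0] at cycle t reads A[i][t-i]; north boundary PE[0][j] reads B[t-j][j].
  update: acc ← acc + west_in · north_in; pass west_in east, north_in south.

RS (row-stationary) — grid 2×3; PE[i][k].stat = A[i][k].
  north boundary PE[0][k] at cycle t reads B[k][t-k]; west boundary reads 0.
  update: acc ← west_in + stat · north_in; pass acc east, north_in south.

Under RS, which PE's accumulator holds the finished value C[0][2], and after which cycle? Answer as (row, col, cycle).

(row, col, cycle) = (0, 2, 4)

Under RS, C[0][2] lands at PE[0][2]:
  t=0 PE[0][2]: acc=0 h=0 v=0
  t=1 PE[0][2]: acc=0 h=0 v=0
  t=2 PE[0][2]: acc=98 h=98 v=4
  t=3 PE[0][2]: acc=77 h=77 v=1
  t=4 PE[0][2]: acc=70 h=70 v=1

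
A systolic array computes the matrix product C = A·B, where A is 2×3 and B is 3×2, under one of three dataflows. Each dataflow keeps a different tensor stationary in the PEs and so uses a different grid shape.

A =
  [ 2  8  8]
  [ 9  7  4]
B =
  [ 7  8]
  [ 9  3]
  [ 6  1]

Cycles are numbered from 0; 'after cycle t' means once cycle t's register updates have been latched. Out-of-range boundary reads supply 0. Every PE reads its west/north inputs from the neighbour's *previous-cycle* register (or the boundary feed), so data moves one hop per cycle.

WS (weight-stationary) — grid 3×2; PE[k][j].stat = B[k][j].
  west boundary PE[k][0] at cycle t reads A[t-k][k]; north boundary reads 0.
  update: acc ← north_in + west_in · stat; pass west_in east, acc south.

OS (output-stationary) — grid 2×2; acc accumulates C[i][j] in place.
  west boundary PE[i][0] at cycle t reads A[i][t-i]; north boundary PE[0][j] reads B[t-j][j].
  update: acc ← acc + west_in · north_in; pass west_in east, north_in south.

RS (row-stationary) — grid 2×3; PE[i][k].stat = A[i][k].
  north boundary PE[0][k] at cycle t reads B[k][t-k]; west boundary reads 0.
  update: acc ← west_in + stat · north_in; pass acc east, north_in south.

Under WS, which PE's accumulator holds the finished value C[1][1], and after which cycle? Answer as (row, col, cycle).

Under WS, C[1][1] lands at PE[2][1]:
  0: (2,1).acc=0  regs=<0,0>
  1: (2,1).acc=0  regs=<0,0>
  2: (2,1).acc=0  regs=<0,0>
  3: (2,1).acc=48  regs=<8,48>
  4: (2,1).acc=97  regs=<4,97>

(row, col, cycle) = (2, 1, 4)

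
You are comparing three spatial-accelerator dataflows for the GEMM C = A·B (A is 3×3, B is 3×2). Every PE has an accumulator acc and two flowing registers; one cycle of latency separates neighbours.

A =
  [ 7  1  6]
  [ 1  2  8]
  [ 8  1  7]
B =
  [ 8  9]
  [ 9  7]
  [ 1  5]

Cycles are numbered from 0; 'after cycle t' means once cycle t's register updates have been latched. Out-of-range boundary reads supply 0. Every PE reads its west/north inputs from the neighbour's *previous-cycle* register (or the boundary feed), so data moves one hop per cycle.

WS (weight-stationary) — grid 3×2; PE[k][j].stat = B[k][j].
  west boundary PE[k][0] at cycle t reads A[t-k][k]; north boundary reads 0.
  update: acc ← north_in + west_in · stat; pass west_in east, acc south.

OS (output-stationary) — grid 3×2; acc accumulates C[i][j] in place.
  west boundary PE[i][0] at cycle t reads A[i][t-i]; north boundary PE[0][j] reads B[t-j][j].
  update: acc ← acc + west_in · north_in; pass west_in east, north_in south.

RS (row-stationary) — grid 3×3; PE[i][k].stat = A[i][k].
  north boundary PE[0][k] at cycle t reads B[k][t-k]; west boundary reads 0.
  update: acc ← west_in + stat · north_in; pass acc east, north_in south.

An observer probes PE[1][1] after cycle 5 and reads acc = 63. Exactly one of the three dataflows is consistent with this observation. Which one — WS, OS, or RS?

Under WS (3×2), PE[1][1]:
  @0  [1,1]  acc 0  |  →0  ↓0
  @1  [1,1]  acc 0  |  →0  ↓0
  @2  [1,1]  acc 70  |  →1  ↓70
  @3  [1,1]  acc 23  |  →2  ↓23
  @4  [1,1]  acc 79  |  →1  ↓79
  @5  [1,1]  acc 0  |  →0  ↓0
Under OS (3×2), PE[1][1]:
  @0  [1,1]  acc 0  |  →0  ↓0
  @1  [1,1]  acc 0  |  →0  ↓0
  @2  [1,1]  acc 9  |  →1  ↓9
  @3  [1,1]  acc 23  |  →2  ↓7
  @4  [1,1]  acc 63  |  →8  ↓5
  @5  [1,1]  acc 63  |  →0  ↓0
Under RS (3×3), PE[1][1]:
  @0  [1,1]  acc 0  |  →0  ↓0
  @1  [1,1]  acc 0  |  →0  ↓0
  @2  [1,1]  acc 26  |  →26  ↓9
  @3  [1,1]  acc 23  |  →23  ↓7
  @4  [1,1]  acc 0  |  →0  ↓0
  @5  [1,1]  acc 0  |  →0  ↓0

dataflow = OS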